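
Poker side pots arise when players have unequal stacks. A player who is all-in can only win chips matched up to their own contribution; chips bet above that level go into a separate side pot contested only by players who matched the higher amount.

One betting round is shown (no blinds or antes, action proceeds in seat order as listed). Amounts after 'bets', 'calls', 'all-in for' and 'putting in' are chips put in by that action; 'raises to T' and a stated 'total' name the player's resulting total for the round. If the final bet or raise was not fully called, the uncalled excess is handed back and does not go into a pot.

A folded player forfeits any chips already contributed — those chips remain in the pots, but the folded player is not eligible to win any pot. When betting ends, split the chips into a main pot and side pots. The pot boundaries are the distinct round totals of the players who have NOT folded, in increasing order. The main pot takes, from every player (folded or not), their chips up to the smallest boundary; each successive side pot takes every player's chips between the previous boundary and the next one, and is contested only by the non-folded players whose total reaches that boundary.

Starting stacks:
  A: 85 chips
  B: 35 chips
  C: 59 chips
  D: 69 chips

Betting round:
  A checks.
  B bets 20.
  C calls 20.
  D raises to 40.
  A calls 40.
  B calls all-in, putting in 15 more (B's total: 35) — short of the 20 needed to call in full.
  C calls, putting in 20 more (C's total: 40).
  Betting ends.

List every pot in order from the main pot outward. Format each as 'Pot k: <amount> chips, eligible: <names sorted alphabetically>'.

Contributions: A=40, B=35, C=40, D=40
Pot levels (distinct totals of non-folded players): 35, 40
Layer 1-35: 35 each from A, B, C, D = 35*4 = 140 chips; eligible A, B, C, D
Layer 36-40: 5 each from A, C, D = 5*3 = 15 chips; eligible A, C, D

Pot 1: 140 chips, eligible: A, B, C, D
Pot 2: 15 chips, eligible: A, C, D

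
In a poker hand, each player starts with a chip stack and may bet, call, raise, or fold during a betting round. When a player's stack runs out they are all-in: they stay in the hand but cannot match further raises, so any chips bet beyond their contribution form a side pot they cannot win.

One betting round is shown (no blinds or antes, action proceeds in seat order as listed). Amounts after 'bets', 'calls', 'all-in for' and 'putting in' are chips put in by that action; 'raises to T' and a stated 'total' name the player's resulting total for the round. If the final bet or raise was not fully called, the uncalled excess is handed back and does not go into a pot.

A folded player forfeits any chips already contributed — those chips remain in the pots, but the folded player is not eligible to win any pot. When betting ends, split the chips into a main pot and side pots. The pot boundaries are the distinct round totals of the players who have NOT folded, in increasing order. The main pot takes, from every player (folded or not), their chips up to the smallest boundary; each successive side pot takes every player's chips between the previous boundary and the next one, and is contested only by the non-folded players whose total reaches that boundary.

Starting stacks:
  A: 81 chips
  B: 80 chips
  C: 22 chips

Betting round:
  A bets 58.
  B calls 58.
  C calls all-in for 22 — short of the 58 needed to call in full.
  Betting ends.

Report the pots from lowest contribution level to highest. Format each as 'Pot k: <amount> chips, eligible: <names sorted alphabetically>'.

Pot 1: 66 chips, eligible: A, B, C
Pot 2: 72 chips, eligible: A, B

Derivation:
Contributions: A=58, B=58, C=22
Pot levels (distinct totals of non-folded players): 22, 58
Layer 1-22: 22 each from A, B, C = 22*3 = 66 chips; eligible A, B, C
Layer 23-58: 36 each from A, B = 36*2 = 72 chips; eligible A, B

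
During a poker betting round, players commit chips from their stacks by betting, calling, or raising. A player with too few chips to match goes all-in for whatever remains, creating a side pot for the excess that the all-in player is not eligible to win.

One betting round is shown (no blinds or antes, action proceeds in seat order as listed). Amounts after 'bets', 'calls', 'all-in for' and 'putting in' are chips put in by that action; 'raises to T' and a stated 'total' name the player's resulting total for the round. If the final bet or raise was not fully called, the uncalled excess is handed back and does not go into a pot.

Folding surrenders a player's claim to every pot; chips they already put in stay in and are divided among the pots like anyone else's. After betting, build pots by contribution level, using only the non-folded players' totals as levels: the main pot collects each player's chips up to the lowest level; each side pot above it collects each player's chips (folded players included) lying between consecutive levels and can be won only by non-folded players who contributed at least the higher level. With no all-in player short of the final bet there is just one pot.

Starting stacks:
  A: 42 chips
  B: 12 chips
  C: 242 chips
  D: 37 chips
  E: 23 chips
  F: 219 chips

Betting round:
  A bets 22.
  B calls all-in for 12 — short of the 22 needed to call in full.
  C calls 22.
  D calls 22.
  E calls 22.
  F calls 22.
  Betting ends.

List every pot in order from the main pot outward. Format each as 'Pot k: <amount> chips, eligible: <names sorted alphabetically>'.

Pot 1: 72 chips, eligible: A, B, C, D, E, F
Pot 2: 50 chips, eligible: A, C, D, E, F

Derivation:
Contributions: A=22, B=12, C=22, D=22, E=22, F=22
Pot levels (distinct totals of non-folded players): 12, 22
Layer 1-12: 12 each from A, B, C, D, E, F = 12*6 = 72 chips; eligible A, B, C, D, E, F
Layer 13-22: 10 each from A, C, D, E, F = 10*5 = 50 chips; eligible A, C, D, E, F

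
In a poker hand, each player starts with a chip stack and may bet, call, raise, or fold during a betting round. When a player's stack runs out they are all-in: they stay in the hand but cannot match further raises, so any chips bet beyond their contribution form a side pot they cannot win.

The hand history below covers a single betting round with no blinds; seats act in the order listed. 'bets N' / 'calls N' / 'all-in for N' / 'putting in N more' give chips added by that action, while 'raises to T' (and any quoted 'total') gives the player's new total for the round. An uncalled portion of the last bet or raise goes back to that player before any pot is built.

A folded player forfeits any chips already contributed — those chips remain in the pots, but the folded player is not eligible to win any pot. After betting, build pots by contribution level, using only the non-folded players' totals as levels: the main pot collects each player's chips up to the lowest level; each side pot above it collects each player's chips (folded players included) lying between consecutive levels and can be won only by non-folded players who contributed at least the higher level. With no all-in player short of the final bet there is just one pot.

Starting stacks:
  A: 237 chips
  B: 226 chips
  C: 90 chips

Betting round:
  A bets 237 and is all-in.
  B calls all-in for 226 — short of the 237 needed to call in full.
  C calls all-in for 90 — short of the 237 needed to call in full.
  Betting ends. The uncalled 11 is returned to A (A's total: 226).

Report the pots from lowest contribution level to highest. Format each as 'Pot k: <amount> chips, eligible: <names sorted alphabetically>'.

Contributions (after 11 returned to A): A=226, B=226, C=90
Pot levels (distinct totals of non-folded players): 90, 226
Layer 1-90: 90 each from A, B, C = 90*3 = 270 chips; eligible A, B, C
Layer 91-226: 136 each from A, B = 136*2 = 272 chips; eligible A, B

Pot 1: 270 chips, eligible: A, B, C
Pot 2: 272 chips, eligible: A, B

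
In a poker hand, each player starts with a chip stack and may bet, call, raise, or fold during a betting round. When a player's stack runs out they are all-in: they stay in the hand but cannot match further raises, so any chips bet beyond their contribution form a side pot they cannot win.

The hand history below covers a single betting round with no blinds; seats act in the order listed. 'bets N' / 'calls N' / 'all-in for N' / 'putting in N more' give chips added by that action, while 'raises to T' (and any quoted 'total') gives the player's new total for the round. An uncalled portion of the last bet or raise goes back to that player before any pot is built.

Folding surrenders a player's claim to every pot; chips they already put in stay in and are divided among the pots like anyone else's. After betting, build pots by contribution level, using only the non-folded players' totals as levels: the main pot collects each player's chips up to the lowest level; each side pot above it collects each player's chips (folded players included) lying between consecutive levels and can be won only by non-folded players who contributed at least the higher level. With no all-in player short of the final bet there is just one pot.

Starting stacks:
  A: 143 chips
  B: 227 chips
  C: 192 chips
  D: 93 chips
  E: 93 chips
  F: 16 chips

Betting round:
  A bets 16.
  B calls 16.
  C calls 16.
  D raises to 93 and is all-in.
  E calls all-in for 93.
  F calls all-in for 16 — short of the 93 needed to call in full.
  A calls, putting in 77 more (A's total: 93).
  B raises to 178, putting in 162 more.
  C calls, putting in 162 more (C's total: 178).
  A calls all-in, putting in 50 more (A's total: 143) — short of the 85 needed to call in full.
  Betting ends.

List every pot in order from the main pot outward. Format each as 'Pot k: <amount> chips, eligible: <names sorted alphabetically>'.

Contributions: A=143, B=178, C=178, D=93, E=93, F=16
Pot levels (distinct totals of non-folded players): 16, 93, 143, 178
Layer 1-16: 16 each from A, B, C, D, E, F = 16*6 = 96 chips; eligible A, B, C, D, E, F
Layer 17-93: 77 each from A, B, C, D, E = 77*5 = 385 chips; eligible A, B, C, D, E
Layer 94-143: 50 each from A, B, C = 50*3 = 150 chips; eligible A, B, C
Layer 144-178: 35 each from B, C = 35*2 = 70 chips; eligible B, C

Pot 1: 96 chips, eligible: A, B, C, D, E, F
Pot 2: 385 chips, eligible: A, B, C, D, E
Pot 3: 150 chips, eligible: A, B, C
Pot 4: 70 chips, eligible: B, C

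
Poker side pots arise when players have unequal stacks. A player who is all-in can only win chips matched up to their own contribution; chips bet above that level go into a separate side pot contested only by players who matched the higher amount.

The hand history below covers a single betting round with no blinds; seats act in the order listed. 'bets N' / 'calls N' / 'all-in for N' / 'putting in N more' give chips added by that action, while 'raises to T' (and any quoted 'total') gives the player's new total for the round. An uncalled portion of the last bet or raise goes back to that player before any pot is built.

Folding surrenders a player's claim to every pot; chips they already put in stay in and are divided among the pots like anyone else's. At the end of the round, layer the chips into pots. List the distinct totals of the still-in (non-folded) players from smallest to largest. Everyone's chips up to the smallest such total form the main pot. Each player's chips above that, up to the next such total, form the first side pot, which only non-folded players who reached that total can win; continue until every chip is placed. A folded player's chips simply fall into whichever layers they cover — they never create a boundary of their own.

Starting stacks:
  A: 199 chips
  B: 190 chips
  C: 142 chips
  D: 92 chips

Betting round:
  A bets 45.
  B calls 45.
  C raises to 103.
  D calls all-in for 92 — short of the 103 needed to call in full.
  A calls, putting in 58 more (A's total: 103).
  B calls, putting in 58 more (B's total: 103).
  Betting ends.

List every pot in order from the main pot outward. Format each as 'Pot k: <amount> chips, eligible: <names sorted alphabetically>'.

Pot 1: 368 chips, eligible: A, B, C, D
Pot 2: 33 chips, eligible: A, B, C

Derivation:
Contributions: A=103, B=103, C=103, D=92
Pot levels (distinct totals of non-folded players): 92, 103
Layer 1-92: 92 each from A, B, C, D = 92*4 = 368 chips; eligible A, B, C, D
Layer 93-103: 11 each from A, B, C = 11*3 = 33 chips; eligible A, B, C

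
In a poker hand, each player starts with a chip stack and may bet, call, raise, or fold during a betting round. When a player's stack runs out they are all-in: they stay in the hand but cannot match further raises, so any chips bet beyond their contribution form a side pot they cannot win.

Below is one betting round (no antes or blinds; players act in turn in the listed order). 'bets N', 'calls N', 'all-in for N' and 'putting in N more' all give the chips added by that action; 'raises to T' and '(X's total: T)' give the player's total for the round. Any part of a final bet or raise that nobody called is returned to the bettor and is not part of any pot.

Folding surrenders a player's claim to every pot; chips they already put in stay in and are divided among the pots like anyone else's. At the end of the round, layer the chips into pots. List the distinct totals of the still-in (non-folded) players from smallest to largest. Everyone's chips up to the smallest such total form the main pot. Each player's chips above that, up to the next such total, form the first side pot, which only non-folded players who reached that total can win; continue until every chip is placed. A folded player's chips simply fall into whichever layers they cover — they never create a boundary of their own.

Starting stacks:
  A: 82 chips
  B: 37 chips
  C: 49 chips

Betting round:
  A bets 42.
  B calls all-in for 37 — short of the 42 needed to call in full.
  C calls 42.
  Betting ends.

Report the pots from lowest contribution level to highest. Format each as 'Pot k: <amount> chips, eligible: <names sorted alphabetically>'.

Pot 1: 111 chips, eligible: A, B, C
Pot 2: 10 chips, eligible: A, C

Derivation:
Contributions: A=42, B=37, C=42
Pot levels (distinct totals of non-folded players): 37, 42
Layer 1-37: 37 each from A, B, C = 37*3 = 111 chips; eligible A, B, C
Layer 38-42: 5 each from A, C = 5*2 = 10 chips; eligible A, C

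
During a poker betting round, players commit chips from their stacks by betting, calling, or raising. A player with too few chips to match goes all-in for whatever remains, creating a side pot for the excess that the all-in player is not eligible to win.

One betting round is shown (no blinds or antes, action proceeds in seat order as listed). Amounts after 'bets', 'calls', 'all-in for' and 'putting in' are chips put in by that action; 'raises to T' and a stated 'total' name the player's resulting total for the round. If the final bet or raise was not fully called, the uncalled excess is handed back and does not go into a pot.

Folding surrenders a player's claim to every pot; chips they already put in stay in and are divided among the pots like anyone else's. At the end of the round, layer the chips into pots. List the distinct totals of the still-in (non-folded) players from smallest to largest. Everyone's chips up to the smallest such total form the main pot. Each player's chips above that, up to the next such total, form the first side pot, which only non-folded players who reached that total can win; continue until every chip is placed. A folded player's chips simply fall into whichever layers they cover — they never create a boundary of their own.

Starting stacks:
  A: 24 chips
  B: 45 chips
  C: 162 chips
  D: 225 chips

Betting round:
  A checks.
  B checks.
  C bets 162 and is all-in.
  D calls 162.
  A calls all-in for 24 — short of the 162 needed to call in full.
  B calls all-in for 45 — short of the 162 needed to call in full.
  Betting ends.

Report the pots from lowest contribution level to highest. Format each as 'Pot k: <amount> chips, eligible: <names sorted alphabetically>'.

Contributions: A=24, B=45, C=162, D=162
Pot levels (distinct totals of non-folded players): 24, 45, 162
Layer 1-24: 24 each from A, B, C, D = 24*4 = 96 chips; eligible A, B, C, D
Layer 25-45: 21 each from B, C, D = 21*3 = 63 chips; eligible B, C, D
Layer 46-162: 117 each from C, D = 117*2 = 234 chips; eligible C, D

Pot 1: 96 chips, eligible: A, B, C, D
Pot 2: 63 chips, eligible: B, C, D
Pot 3: 234 chips, eligible: C, D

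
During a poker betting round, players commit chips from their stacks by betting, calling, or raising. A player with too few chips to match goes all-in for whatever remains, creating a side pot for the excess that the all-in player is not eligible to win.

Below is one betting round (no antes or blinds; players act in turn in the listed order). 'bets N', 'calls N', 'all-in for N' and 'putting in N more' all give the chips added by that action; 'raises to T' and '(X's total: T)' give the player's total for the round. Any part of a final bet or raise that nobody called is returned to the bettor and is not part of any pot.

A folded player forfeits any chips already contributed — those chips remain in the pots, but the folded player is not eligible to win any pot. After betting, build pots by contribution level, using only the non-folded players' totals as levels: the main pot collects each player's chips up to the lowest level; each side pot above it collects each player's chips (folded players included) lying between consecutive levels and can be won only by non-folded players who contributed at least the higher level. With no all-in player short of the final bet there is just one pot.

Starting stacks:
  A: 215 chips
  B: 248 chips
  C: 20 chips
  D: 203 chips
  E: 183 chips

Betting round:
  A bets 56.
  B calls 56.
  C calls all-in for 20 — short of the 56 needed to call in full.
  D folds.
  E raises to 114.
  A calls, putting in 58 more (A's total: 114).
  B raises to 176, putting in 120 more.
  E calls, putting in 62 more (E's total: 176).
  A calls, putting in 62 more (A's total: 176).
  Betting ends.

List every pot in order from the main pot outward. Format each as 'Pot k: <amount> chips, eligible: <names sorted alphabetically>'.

Contributions: A=176, B=176, C=20, E=176
Folded: D
Pot levels (distinct totals of non-folded players): 20, 176
Layer 1-20: 20 each from A, B, C, E = 20*4 = 80 chips; eligible A, B, C, E
Layer 21-176: 156 each from A, B, E = 156*3 = 468 chips; eligible A, B, E

Pot 1: 80 chips, eligible: A, B, C, E
Pot 2: 468 chips, eligible: A, B, E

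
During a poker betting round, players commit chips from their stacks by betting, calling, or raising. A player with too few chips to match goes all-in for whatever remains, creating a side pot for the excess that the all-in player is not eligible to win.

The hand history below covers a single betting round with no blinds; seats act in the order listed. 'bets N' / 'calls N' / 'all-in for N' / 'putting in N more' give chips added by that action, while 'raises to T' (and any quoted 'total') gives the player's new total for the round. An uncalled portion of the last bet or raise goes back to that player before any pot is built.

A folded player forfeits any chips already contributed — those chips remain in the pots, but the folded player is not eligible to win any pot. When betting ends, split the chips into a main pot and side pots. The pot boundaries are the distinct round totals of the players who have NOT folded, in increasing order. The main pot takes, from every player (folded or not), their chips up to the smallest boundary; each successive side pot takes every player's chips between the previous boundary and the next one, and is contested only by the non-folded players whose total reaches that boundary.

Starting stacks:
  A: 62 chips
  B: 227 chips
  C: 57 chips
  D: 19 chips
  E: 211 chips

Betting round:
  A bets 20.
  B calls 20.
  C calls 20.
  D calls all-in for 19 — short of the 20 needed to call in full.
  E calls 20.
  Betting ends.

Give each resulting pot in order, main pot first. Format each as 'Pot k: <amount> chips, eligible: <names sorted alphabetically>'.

Contributions: A=20, B=20, C=20, D=19, E=20
Pot levels (distinct totals of non-folded players): 19, 20
Layer 1-19: 19 each from A, B, C, D, E = 19*5 = 95 chips; eligible A, B, C, D, E
Layer 20-20: 1 each from A, B, C, E = 1*4 = 4 chips; eligible A, B, C, E

Pot 1: 95 chips, eligible: A, B, C, D, E
Pot 2: 4 chips, eligible: A, B, C, E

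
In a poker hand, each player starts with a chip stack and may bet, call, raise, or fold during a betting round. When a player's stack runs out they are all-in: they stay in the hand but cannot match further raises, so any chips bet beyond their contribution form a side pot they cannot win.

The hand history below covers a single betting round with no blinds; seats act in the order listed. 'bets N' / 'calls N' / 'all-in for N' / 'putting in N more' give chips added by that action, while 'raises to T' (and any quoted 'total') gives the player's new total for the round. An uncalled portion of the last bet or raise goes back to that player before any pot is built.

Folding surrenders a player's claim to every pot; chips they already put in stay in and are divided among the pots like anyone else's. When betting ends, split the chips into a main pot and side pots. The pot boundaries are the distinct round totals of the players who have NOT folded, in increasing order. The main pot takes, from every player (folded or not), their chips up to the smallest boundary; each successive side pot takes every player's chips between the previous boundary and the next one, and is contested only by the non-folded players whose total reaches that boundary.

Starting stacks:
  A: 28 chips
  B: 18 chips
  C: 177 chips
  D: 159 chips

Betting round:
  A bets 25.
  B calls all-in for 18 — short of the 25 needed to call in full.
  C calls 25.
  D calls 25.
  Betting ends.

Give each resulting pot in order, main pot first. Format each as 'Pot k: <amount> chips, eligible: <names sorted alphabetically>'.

Contributions: A=25, B=18, C=25, D=25
Pot levels (distinct totals of non-folded players): 18, 25
Layer 1-18: 18 each from A, B, C, D = 18*4 = 72 chips; eligible A, B, C, D
Layer 19-25: 7 each from A, C, D = 7*3 = 21 chips; eligible A, C, D

Pot 1: 72 chips, eligible: A, B, C, D
Pot 2: 21 chips, eligible: A, C, D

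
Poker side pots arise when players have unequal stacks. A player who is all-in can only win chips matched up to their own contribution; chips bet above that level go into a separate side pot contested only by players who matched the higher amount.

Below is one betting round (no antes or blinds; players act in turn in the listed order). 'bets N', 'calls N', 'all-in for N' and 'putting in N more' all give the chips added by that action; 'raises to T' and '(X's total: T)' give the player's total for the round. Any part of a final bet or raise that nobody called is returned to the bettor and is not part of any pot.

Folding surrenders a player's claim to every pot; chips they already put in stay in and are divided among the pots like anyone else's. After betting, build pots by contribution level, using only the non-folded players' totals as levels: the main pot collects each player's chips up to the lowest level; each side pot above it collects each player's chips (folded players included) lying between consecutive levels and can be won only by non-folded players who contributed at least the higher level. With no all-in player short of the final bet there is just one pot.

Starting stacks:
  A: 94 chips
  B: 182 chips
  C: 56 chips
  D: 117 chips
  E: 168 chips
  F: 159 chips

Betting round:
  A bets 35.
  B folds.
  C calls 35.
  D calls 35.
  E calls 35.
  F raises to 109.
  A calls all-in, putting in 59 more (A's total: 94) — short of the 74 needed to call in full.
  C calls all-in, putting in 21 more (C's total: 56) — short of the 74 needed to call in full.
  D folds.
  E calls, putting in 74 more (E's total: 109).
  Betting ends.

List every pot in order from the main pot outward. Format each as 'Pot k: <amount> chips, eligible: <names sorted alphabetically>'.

Contributions: A=94, C=56, D=35, E=109, F=109
Folded: B, D
Pot levels (distinct totals of non-folded players): 56, 94, 109
Layer 1-56: A 56 + C 56 + D 35 + E 56 + F 56 = 259 chips; eligible A, C, E, F
Layer 57-94: 38 each from A, E, F = 38*3 = 114 chips; eligible A, E, F
Layer 95-109: 15 each from E, F = 15*2 = 30 chips; eligible E, F

Pot 1: 259 chips, eligible: A, C, E, F
Pot 2: 114 chips, eligible: A, E, F
Pot 3: 30 chips, eligible: E, F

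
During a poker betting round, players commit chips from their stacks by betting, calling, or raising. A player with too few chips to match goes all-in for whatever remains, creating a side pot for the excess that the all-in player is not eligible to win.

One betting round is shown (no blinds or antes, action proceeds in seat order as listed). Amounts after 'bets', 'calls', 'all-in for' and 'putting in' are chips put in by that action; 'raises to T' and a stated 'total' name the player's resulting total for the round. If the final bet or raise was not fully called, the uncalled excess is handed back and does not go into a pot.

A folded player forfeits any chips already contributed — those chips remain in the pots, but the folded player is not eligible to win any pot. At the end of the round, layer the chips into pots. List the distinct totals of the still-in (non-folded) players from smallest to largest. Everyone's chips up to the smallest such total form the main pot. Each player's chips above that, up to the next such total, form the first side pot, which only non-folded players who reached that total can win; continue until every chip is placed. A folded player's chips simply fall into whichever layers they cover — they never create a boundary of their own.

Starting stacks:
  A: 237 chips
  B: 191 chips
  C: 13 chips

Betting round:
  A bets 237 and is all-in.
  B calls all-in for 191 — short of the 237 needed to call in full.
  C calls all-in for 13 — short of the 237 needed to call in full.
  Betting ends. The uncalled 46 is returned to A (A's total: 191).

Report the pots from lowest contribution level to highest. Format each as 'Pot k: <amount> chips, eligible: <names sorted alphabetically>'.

Contributions (after 46 returned to A): A=191, B=191, C=13
Pot levels (distinct totals of non-folded players): 13, 191
Layer 1-13: 13 each from A, B, C = 13*3 = 39 chips; eligible A, B, C
Layer 14-191: 178 each from A, B = 178*2 = 356 chips; eligible A, B

Pot 1: 39 chips, eligible: A, B, C
Pot 2: 356 chips, eligible: A, B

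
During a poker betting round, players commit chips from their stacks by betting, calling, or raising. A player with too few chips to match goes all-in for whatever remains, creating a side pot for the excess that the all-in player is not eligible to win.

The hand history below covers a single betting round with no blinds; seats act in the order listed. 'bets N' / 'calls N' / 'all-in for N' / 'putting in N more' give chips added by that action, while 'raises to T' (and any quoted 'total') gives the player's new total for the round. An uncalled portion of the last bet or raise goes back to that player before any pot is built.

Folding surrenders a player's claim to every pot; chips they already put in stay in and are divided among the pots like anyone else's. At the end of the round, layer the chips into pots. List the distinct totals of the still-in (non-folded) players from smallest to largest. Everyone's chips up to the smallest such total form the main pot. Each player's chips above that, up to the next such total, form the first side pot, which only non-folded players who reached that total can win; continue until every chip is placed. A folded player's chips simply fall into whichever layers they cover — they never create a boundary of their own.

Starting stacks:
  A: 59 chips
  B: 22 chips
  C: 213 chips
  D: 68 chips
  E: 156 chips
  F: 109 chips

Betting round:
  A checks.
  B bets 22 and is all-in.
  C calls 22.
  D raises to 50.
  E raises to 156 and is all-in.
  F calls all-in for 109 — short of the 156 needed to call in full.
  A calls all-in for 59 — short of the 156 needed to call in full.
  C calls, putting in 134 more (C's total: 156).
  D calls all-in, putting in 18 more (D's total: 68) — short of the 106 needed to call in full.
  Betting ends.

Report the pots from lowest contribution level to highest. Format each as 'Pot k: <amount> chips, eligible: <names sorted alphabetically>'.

Pot 1: 132 chips, eligible: A, B, C, D, E, F
Pot 2: 185 chips, eligible: A, C, D, E, F
Pot 3: 36 chips, eligible: C, D, E, F
Pot 4: 123 chips, eligible: C, E, F
Pot 5: 94 chips, eligible: C, E

Derivation:
Contributions: A=59, B=22, C=156, D=68, E=156, F=109
Pot levels (distinct totals of non-folded players): 22, 59, 68, 109, 156
Layer 1-22: 22 each from A, B, C, D, E, F = 22*6 = 132 chips; eligible A, B, C, D, E, F
Layer 23-59: 37 each from A, C, D, E, F = 37*5 = 185 chips; eligible A, C, D, E, F
Layer 60-68: 9 each from C, D, E, F = 9*4 = 36 chips; eligible C, D, E, F
Layer 69-109: 41 each from C, E, F = 41*3 = 123 chips; eligible C, E, F
Layer 110-156: 47 each from C, E = 47*2 = 94 chips; eligible C, E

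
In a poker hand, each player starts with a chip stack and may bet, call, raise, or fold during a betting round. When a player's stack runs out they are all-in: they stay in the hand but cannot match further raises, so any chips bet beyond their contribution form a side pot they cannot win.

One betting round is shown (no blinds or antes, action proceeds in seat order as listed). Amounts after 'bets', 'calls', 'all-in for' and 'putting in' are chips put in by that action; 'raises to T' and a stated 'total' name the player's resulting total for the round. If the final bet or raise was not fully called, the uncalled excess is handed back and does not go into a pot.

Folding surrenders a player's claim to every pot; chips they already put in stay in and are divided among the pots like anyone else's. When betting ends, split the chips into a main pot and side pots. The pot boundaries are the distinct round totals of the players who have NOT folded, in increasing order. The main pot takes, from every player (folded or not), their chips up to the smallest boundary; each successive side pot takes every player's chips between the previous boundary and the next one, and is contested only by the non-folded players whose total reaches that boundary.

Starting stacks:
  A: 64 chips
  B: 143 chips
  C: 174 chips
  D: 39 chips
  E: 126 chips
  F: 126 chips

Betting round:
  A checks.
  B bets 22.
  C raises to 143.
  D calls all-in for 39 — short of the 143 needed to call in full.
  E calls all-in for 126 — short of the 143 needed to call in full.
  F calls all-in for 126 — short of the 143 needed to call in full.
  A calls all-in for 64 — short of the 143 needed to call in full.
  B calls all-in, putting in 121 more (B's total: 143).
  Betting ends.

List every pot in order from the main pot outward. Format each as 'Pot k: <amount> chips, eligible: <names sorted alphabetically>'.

Contributions: A=64, B=143, C=143, D=39, E=126, F=126
Pot levels (distinct totals of non-folded players): 39, 64, 126, 143
Layer 1-39: 39 each from A, B, C, D, E, F = 39*6 = 234 chips; eligible A, B, C, D, E, F
Layer 40-64: 25 each from A, B, C, E, F = 25*5 = 125 chips; eligible A, B, C, E, F
Layer 65-126: 62 each from B, C, E, F = 62*4 = 248 chips; eligible B, C, E, F
Layer 127-143: 17 each from B, C = 17*2 = 34 chips; eligible B, C

Pot 1: 234 chips, eligible: A, B, C, D, E, F
Pot 2: 125 chips, eligible: A, B, C, E, F
Pot 3: 248 chips, eligible: B, C, E, F
Pot 4: 34 chips, eligible: B, C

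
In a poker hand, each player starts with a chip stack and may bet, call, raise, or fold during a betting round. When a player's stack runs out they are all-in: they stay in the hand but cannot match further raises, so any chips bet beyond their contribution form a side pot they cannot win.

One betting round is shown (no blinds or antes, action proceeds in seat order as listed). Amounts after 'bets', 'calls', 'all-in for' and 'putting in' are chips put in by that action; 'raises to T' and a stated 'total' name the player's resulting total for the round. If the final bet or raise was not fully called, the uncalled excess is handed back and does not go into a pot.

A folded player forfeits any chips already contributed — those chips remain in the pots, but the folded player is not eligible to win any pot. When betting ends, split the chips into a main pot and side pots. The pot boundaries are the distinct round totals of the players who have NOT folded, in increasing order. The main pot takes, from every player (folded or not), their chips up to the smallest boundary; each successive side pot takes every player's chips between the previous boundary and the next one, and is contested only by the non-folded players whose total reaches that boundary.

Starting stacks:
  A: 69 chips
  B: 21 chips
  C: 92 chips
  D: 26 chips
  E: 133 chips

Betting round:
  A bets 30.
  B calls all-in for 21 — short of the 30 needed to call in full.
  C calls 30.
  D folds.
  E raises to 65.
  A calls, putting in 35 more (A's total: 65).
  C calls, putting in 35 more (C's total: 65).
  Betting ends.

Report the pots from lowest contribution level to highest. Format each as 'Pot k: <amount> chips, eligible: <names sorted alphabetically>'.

Contributions: A=65, B=21, C=65, E=65
Folded: D
Pot levels (distinct totals of non-folded players): 21, 65
Layer 1-21: 21 each from A, B, C, E = 21*4 = 84 chips; eligible A, B, C, E
Layer 22-65: 44 each from A, C, E = 44*3 = 132 chips; eligible A, C, E

Pot 1: 84 chips, eligible: A, B, C, E
Pot 2: 132 chips, eligible: A, C, E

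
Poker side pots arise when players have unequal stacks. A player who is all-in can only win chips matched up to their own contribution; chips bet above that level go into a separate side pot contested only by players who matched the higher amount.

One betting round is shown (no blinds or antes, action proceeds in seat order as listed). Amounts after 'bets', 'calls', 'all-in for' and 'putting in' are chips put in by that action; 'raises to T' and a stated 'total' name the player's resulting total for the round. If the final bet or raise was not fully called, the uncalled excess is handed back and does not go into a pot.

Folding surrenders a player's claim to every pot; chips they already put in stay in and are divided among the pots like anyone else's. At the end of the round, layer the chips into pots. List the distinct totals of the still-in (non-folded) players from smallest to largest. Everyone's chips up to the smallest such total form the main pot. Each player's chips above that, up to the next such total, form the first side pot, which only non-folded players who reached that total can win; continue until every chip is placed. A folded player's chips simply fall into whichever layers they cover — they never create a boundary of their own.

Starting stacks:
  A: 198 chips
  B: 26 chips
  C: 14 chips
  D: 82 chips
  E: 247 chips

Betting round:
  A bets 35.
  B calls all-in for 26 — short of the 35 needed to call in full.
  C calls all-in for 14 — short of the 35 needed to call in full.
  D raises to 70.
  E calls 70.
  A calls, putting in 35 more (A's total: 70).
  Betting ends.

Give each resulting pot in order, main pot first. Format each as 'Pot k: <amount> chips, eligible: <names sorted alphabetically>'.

Contributions: A=70, B=26, C=14, D=70, E=70
Pot levels (distinct totals of non-folded players): 14, 26, 70
Layer 1-14: 14 each from A, B, C, D, E = 14*5 = 70 chips; eligible A, B, C, D, E
Layer 15-26: 12 each from A, B, D, E = 12*4 = 48 chips; eligible A, B, D, E
Layer 27-70: 44 each from A, D, E = 44*3 = 132 chips; eligible A, D, E

Pot 1: 70 chips, eligible: A, B, C, D, E
Pot 2: 48 chips, eligible: A, B, D, E
Pot 3: 132 chips, eligible: A, D, E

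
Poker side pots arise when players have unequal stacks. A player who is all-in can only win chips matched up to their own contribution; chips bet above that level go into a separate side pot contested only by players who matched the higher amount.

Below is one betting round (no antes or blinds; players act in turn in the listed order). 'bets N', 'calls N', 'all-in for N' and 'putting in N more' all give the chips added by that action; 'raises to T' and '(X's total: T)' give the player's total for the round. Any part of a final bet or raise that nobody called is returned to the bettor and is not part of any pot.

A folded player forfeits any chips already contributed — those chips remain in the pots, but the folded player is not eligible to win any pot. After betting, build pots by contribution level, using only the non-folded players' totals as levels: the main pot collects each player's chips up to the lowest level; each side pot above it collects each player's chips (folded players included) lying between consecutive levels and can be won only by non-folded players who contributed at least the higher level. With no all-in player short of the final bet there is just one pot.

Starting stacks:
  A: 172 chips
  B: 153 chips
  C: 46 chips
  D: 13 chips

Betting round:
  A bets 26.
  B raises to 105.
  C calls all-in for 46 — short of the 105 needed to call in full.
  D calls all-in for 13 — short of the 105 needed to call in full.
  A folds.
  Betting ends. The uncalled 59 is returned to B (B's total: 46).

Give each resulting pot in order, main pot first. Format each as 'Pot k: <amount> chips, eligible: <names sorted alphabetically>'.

Pot 1: 52 chips, eligible: B, C, D
Pot 2: 79 chips, eligible: B, C

Derivation:
Contributions (after 59 returned to B): A=26, B=46, C=46, D=13
Folded: A
Pot levels (distinct totals of non-folded players): 13, 46
Layer 1-13: 13 each from A, B, C, D = 13*4 = 52 chips; eligible B, C, D
Layer 14-46: A 13 + B 33 + C 33 = 79 chips; eligible B, C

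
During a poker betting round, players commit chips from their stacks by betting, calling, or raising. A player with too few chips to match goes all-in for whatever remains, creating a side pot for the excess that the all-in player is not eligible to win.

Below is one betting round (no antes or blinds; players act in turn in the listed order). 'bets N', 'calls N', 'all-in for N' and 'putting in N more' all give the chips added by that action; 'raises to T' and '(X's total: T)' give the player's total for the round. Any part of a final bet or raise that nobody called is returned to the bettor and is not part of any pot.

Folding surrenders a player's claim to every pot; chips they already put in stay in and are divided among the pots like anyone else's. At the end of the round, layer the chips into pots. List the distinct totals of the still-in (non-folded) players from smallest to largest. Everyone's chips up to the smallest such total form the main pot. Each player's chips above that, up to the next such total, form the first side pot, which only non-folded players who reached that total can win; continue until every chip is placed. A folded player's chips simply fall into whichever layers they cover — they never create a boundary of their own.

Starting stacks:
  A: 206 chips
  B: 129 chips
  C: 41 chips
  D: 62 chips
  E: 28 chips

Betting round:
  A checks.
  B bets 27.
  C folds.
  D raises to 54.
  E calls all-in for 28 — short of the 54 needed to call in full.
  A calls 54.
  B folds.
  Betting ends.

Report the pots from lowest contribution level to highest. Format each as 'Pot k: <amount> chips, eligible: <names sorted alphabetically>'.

Contributions: A=54, B=27, D=54, E=28
Folded: B, C
Pot levels (distinct totals of non-folded players): 28, 54
Layer 1-28: A 28 + B 27 + D 28 + E 28 = 111 chips; eligible A, D, E
Layer 29-54: 26 each from A, D = 26*2 = 52 chips; eligible A, D

Pot 1: 111 chips, eligible: A, D, E
Pot 2: 52 chips, eligible: A, D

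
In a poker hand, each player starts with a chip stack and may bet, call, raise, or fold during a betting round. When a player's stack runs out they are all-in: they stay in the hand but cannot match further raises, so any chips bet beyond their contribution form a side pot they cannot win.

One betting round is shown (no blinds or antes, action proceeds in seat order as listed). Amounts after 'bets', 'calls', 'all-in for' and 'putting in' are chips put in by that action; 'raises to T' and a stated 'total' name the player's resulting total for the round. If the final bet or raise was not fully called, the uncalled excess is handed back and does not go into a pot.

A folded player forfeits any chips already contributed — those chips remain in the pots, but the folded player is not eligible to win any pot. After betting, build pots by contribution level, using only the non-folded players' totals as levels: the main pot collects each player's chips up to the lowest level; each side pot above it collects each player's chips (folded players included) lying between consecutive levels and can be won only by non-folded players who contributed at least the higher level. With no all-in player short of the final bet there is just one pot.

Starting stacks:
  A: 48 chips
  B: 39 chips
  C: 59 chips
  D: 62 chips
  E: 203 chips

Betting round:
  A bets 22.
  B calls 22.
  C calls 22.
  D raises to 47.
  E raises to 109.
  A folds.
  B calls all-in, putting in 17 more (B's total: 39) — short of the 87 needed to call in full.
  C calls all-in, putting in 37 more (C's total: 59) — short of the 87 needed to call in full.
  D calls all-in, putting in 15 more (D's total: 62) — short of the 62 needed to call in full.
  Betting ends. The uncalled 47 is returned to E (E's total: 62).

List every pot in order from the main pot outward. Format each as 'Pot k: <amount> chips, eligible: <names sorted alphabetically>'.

Contributions (after 47 returned to E): A=22, B=39, C=59, D=62, E=62
Folded: A
Pot levels (distinct totals of non-folded players): 39, 59, 62
Layer 1-39: A 22 + B 39 + C 39 + D 39 + E 39 = 178 chips; eligible B, C, D, E
Layer 40-59: 20 each from C, D, E = 20*3 = 60 chips; eligible C, D, E
Layer 60-62: 3 each from D, E = 3*2 = 6 chips; eligible D, E

Pot 1: 178 chips, eligible: B, C, D, E
Pot 2: 60 chips, eligible: C, D, E
Pot 3: 6 chips, eligible: D, E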